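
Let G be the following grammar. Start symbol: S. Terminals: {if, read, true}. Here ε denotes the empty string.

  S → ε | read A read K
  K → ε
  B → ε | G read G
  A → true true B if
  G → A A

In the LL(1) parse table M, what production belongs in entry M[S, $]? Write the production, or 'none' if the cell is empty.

S → ε

FIRST(S): from S→ε we get {ε}; from S→read A read K we get {read}. So FIRST(S) = {ε, read}.
FIRST(K): from K→ε we get {ε}. So FIRST(K) = {ε}.
FIRST(A): from A→true true B if we get {true}. So FIRST(A) = {true}.
FIRST(G): from G→A A we get {true}. So FIRST(G) = {true}.
FIRST(B): from B→ε we get {ε}; from B→G read G we get {true}. So FIRST(B) = {ε, true}.
FOLLOW(S) includes $ since S is the start symbol.
FOLLOW(S): S appears on no right-hand side. Thus FOLLOW(S) = {$}.
For S → ε: FIRST(ε) = {ε}, so it goes in M[S, t] for t ∈ {}; since ε ∈ FIRST, also for every t ∈ FOLLOW(S) = {$}.
For S → read A read K: FIRST(read A read K) = {read}, so it goes in M[S, t] for t ∈ {read}.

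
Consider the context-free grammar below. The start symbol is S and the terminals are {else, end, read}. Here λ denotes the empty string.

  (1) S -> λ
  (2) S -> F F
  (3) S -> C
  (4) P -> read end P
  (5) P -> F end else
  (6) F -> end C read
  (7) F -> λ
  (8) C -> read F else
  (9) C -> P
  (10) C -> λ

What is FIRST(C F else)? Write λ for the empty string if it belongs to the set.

FIRST(F) = {λ, end}
FIRST(P) = {end, read}  (via F end else)
FIRST(C) = {λ, end, read}  (via P)
FIRST(S) = {λ, end, read}  (via F F, C)
FIRST(C F else): take FIRST of each symbol in turn, carrying on past any symbol whose FIRST contains λ; result {else, end, read}.

{else, end, read}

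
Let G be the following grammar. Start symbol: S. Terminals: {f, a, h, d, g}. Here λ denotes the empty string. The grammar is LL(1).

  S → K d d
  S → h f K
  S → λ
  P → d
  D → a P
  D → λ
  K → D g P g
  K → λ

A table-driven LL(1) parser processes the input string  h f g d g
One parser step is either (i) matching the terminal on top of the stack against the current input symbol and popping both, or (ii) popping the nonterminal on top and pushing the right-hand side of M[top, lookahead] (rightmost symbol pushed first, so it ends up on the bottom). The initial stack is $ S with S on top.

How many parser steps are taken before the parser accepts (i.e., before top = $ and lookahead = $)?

step 1: stack=$ S  input=h f g d g $  — expand S → h f K
step 2: stack=$ K f h  input=h f g d g $  — match h
step 3: stack=$ K f  input=f g d g $  — match f
step 4: stack=$ K  input=g d g $  — expand K → D g P g
step 5: stack=$ g P g D  input=g d g $  — expand D → λ
step 6: stack=$ g P g  input=g d g $  — match g
step 7: stack=$ g P  input=d g $  — expand P → d
step 8: stack=$ g d  input=d g $  — match d
step 9: stack=$ g  input=g $  — match g
Accept reached after 9 steps.

9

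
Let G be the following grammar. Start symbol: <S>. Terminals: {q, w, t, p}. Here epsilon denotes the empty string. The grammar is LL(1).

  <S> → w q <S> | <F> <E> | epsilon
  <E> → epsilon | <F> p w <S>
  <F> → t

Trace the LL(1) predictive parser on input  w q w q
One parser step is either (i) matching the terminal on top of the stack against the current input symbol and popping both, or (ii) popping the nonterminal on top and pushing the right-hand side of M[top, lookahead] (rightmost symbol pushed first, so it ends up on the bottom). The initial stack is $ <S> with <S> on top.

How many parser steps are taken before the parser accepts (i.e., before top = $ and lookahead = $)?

7

step 1: stack=$ <S>  input=w q w q $  — expand <S> → w q <S>
step 2: stack=$ <S> q w  input=w q w q $  — match w
step 3: stack=$ <S> q  input=q w q $  — match q
step 4: stack=$ <S>  input=w q $  — expand <S> → w q <S>
step 5: stack=$ <S> q w  input=w q $  — match w
step 6: stack=$ <S> q  input=q $  — match q
step 7: stack=$ <S>  input=$  — expand <S> → epsilon
Accept reached after 7 steps.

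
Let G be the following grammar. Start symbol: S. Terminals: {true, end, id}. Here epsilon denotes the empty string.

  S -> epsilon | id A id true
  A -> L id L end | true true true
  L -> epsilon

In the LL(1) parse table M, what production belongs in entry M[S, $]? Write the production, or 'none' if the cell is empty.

FIRST(S): from S->epsilon we get {epsilon}; from S->id A id true we get {id}. So FIRST(S) = {epsilon, id}.
FIRST(L): from L->epsilon we get {epsilon}. So FIRST(L) = {epsilon}.
FIRST(A): from A->L id L end we get {id}; from A->true true true we get {true}. So FIRST(A) = {id, true}.
FOLLOW(S) includes $ since S is the start symbol.
FOLLOW(S): S appears on no right-hand side. Thus FOLLOW(S) = {$}.
For S -> epsilon: FIRST(epsilon) = {epsilon}, so it goes in M[S, t] for t ∈ {}; since epsilon ∈ FIRST, also for every t ∈ FOLLOW(S) = {$}.
For S -> id A id true: FIRST(id A id true) = {id}, so it goes in M[S, t] for t ∈ {id}.

S -> epsilon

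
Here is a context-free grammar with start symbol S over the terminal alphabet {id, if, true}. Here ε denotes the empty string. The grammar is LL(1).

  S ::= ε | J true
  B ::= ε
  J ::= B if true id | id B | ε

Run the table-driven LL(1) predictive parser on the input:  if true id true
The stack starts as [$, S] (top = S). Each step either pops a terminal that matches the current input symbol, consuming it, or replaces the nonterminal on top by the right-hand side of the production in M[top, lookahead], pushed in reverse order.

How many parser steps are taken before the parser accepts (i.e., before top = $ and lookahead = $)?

step 1: stack=$ S  input=if true id true $  — expand S ::= J true
step 2: stack=$ true J  input=if true id true $  — expand J ::= B if true id
step 3: stack=$ true id true if B  input=if true id true $  — expand B ::= ε
step 4: stack=$ true id true if  input=if true id true $  — match if
step 5: stack=$ true id true  input=true id true $  — match true
step 6: stack=$ true id  input=id true $  — match id
step 7: stack=$ true  input=true $  — match true
Accept reached after 7 steps.

7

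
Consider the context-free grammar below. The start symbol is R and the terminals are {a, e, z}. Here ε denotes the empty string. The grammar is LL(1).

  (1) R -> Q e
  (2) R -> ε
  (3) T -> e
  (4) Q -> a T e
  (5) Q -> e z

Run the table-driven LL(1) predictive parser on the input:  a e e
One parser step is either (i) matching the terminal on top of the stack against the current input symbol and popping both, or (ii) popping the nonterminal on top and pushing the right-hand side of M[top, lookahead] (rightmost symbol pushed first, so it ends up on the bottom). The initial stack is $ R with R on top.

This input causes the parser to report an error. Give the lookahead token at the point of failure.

$

step 1: stack=$ R  input=a e e $  — expand R -> Q e
step 2: stack=$ e Q  input=a e e $  — expand Q -> a T e
step 3: stack=$ e e T a  input=a e e $  — match a
step 4: stack=$ e e T  input=e e $  — expand T -> e
step 5: stack=$ e e e  input=e e $  — match e
step 6: stack=$ e e  input=e $  — match e
step 7: stack=$ e  input=$  — error: top is terminal e but lookahead is $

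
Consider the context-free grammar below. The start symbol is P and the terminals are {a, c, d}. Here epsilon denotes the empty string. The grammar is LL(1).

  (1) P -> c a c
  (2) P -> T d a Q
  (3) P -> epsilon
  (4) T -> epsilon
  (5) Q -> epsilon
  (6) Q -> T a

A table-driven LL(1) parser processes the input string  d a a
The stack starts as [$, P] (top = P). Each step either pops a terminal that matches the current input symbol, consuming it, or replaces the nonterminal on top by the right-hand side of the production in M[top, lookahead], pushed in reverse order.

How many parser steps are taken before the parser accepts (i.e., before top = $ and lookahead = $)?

     Stack      Input    Action
  1  $ P        d a a $  expand P -> T d a Q
  2  $ Q a d T  d a a $  expand T -> epsilon
  3  $ Q a d    d a a $  match d
  4  $ Q a      a a $    match a
  5  $ Q        a $      expand Q -> T a
  6  $ a T      a $      expand T -> epsilon
  7  $ a        a $      match a
Accept reached after 7 steps.

7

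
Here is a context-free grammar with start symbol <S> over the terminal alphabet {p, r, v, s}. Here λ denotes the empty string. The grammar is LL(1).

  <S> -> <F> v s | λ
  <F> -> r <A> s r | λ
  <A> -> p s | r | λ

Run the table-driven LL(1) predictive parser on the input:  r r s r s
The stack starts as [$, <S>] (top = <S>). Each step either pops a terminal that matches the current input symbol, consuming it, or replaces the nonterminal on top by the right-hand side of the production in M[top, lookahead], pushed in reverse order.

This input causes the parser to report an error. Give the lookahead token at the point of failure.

s

     Stack            Input        Action
  1  $ <S>            r r s r s $  expand <S> -> <F> v s
  2  $ s v <F>        r r s r s $  expand <F> -> r <A> s r
  3  $ s v r s <A> r  r r s r s $  match r
  4  $ s v r s <A>    r s r s $    expand <A> -> r
  5  $ s v r s r      r s r s $    match r
  6  $ s v r s        s r s $      match s
  7  $ s v r          r s $        match r
  8  $ s v            s $          error: top is terminal v but lookahead is s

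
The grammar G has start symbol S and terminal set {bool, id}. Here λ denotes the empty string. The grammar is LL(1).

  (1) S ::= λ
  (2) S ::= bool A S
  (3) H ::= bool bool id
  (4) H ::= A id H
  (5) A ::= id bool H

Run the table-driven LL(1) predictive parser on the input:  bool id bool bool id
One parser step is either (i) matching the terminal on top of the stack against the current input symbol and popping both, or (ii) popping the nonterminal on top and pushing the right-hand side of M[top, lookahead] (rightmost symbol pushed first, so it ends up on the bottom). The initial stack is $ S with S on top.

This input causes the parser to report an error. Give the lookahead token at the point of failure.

id

     Stack             Input                   Action
  1  $ S               bool id bool bool id $  expand S ::= bool A S
  2  $ S A bool        bool id bool bool id $  match bool
  3  $ S A             id bool bool id $       expand A ::= id bool H
  4  $ S H bool id     id bool bool id $       match id
  5  $ S H bool        bool bool id $          match bool
  6  $ S H             bool id $               expand H ::= bool bool id
  7  $ S id bool bool  bool id $               match bool
  8  $ S id bool       id $                    error: top is terminal bool but lookahead is id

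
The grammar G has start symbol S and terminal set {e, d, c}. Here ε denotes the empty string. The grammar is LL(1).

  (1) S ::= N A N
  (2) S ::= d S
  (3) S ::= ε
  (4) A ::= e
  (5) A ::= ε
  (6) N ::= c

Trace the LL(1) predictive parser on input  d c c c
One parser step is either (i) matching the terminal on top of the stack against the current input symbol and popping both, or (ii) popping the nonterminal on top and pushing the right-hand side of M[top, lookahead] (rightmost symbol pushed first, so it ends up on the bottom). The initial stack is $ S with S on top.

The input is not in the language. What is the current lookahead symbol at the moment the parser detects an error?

step 1: stack=$ S  input=d c c c $  — expand S ::= d S
step 2: stack=$ S d  input=d c c c $  — match d
step 3: stack=$ S  input=c c c $  — expand S ::= N A N
step 4: stack=$ N A N  input=c c c $  — expand N ::= c
step 5: stack=$ N A c  input=c c c $  — match c
step 6: stack=$ N A  input=c c $  — expand A ::= ε
step 7: stack=$ N  input=c c $  — expand N ::= c
step 8: stack=$ c  input=c c $  — match c
step 9: stack=$  input=c $  — error: stack empty but input remains

c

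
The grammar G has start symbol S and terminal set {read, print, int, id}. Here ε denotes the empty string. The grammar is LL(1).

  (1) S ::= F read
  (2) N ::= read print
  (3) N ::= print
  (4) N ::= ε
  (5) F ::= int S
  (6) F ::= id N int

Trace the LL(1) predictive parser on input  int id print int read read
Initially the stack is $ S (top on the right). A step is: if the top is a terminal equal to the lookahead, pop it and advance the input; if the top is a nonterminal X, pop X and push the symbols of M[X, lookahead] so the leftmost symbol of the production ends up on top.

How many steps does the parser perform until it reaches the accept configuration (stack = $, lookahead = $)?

11

step 1: stack=$ S  input=int id print int read read $  — expand S ::= F read
step 2: stack=$ read F  input=int id print int read read $  — expand F ::= int S
step 3: stack=$ read S int  input=int id print int read read $  — match int
step 4: stack=$ read S  input=id print int read read $  — expand S ::= F read
step 5: stack=$ read read F  input=id print int read read $  — expand F ::= id N int
step 6: stack=$ read read int N id  input=id print int read read $  — match id
step 7: stack=$ read read int N  input=print int read read $  — expand N ::= print
step 8: stack=$ read read int print  input=print int read read $  — match print
step 9: stack=$ read read int  input=int read read $  — match int
step 10: stack=$ read read  input=read read $  — match read
step 11: stack=$ read  input=read $  — match read
Accept reached after 11 steps.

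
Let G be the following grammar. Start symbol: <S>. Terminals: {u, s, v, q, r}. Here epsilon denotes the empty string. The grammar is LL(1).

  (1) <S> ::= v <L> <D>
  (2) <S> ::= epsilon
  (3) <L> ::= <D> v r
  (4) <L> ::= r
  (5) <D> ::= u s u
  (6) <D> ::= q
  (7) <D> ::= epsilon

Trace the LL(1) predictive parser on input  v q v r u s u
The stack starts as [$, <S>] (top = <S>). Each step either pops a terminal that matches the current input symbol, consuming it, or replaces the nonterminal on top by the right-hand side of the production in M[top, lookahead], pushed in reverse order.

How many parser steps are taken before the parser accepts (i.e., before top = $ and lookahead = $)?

step 1: stack=$ <S>  input=v q v r u s u $  — expand <S> ::= v <L> <D>
step 2: stack=$ <D> <L> v  input=v q v r u s u $  — match v
step 3: stack=$ <D> <L>  input=q v r u s u $  — expand <L> ::= <D> v r
step 4: stack=$ <D> r v <D>  input=q v r u s u $  — expand <D> ::= q
step 5: stack=$ <D> r v q  input=q v r u s u $  — match q
step 6: stack=$ <D> r v  input=v r u s u $  — match v
step 7: stack=$ <D> r  input=r u s u $  — match r
step 8: stack=$ <D>  input=u s u $  — expand <D> ::= u s u
step 9: stack=$ u s u  input=u s u $  — match u
step 10: stack=$ u s  input=s u $  — match s
step 11: stack=$ u  input=u $  — match u
Accept reached after 11 steps.

11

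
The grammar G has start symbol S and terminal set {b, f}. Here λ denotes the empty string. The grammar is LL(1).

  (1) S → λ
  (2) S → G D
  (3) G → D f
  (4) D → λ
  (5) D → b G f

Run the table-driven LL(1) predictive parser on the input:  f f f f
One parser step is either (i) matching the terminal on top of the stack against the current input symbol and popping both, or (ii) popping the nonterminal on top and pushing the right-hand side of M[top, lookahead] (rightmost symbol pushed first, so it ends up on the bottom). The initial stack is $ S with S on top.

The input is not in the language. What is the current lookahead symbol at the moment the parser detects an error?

f

     Stack    Input      Action
  1  $ S      f f f f $  expand S → G D
  2  $ D G    f f f f $  expand G → D f
  3  $ D f D  f f f f $  expand D → λ
  4  $ D f    f f f f $  match f
  5  $ D      f f f $    expand D → λ
  6  $        f f f $    error: stack empty but input remains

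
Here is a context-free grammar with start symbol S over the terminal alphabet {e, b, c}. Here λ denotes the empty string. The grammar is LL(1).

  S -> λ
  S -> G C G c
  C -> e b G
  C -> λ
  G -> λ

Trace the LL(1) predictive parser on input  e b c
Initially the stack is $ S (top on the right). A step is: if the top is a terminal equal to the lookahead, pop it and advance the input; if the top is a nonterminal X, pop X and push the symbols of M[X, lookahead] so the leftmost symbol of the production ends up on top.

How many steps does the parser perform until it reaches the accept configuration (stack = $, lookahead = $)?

8

step 1: stack=$ S  input=e b c $  — expand S -> G C G c
step 2: stack=$ c G C G  input=e b c $  — expand G -> λ
step 3: stack=$ c G C  input=e b c $  — expand C -> e b G
step 4: stack=$ c G G b e  input=e b c $  — match e
step 5: stack=$ c G G b  input=b c $  — match b
step 6: stack=$ c G G  input=c $  — expand G -> λ
step 7: stack=$ c G  input=c $  — expand G -> λ
step 8: stack=$ c  input=c $  — match c
Accept reached after 8 steps.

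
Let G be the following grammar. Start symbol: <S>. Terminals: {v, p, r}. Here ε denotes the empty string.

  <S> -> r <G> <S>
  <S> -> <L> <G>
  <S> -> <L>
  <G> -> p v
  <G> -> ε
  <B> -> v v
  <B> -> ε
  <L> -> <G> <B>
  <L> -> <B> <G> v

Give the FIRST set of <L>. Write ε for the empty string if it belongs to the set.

{ε, p, v}

FIRST(<G>) = {ε, p}
FIRST(<B>) = {ε, v}
FIRST(<L>) = {ε, p, v}  (via <G> <B>, <B> <G> v)
FIRST(<S>) = {ε, p, r, v}  (via <L> <G>, <L>)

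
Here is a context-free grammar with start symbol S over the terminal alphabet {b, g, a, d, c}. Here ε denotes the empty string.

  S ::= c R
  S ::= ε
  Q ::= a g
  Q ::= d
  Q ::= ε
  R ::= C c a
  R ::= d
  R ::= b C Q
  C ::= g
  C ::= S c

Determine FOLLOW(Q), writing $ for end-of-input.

{$, c}

FIRST(S) = {ε, c}
FIRST(Q) = {ε, a, d}
FIRST(C) = {c, g}  (via S c)
FIRST(R) = {b, c, d, g}  (via C c a)
FOLLOW(S) includes $ since S is the start symbol.
FOLLOW(S): in C::=S c, S is followed by c with FIRST {c}. Thus FOLLOW(S) = {$, c}.
FOLLOW(R): in S::=c R, the suffix after R is empty, so FOLLOW(R) ⊇ FOLLOW(S) = {$, c}. Thus FOLLOW(R) = {$, c}.
FOLLOW(Q): in R::=b C Q, the suffix after Q is empty, so FOLLOW(Q) ⊇ FOLLOW(R) = {$, c}. Thus FOLLOW(Q) = {$, c}.
FOLLOW(C): in R::=C c a, C is followed by c a with FIRST {c}; in R::=b C Q, C is followed by Q with FIRST {ε, a, d}; in R::=b C Q, the suffix after C is nullable, so FOLLOW(C) ⊇ FOLLOW(R) = {$, c}. Thus FOLLOW(C) = {$, a, c, d}.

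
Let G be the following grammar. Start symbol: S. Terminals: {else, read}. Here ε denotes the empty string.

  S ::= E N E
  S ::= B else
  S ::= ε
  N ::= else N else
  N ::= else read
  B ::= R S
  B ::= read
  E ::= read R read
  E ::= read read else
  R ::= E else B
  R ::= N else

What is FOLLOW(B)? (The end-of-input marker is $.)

{else, read}

FIRST(N) = {else}
FIRST(E) = {read}
FIRST(R) = {else, read}  (via E else B, N else)
FIRST(B) = {else, read}  (via R S)
FIRST(S) = {ε, else, read}  (via E N E, B else)
FOLLOW(S) includes $ since S is the start symbol.
FOLLOW(N): in S::=E N E, N is followed by E with FIRST {read}; in N::=else N else, N is followed by else with FIRST {else}; in R::=N else, N is followed by else with FIRST {else}. Thus FOLLOW(N) = {else, read}.
FOLLOW(S): in B::=R S, the suffix after S is empty, so FOLLOW(S) ⊇ FOLLOW(B) = {else, read}. Thus FOLLOW(S) = {$, else, read}.
FOLLOW(E): in S::=E N E (occurrence 1), E is followed by N E with FIRST {else}; in S::=E N E (occurrence 2), the suffix after E is empty, so FOLLOW(E) ⊇ FOLLOW(S) = {$, else, read}; in R::=E else B, E is followed by else B with FIRST {else}. Thus FOLLOW(E) = {$, else, read}.
FOLLOW(B): in S::=B else, B is followed by else with FIRST {else}; in R::=E else B, the suffix after B is empty, so FOLLOW(B) ⊇ FOLLOW(R) = {else, read}. Thus FOLLOW(B) = {else, read}.
FOLLOW(R): in B::=R S, R is followed by S with FIRST {ε, else, read}; in B::=R S, the suffix after R is nullable, so FOLLOW(R) ⊇ FOLLOW(B) = {else, read}; in E::=read R read, R is followed by read with FIRST {read}. Thus FOLLOW(R) = {else, read}.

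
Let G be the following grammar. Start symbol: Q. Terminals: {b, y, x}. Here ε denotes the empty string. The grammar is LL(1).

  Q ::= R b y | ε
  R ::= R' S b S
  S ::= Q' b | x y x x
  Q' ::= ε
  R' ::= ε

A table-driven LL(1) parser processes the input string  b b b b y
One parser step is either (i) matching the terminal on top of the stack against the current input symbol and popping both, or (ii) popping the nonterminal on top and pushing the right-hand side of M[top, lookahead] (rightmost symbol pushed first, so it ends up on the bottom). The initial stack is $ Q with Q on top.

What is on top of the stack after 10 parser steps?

b

step 1: stack=$ Q  input=b b b b y $  — expand Q ::= R b y
step 2: stack=$ y b R  input=b b b b y $  — expand R ::= R' S b S
step 3: stack=$ y b S b S R'  input=b b b b y $  — expand R' ::= ε
step 4: stack=$ y b S b S  input=b b b b y $  — expand S ::= Q' b
step 5: stack=$ y b S b b Q'  input=b b b b y $  — expand Q' ::= ε
step 6: stack=$ y b S b b  input=b b b b y $  — match b
step 7: stack=$ y b S b  input=b b b y $  — match b
step 8: stack=$ y b S  input=b b y $  — expand S ::= Q' b
step 9: stack=$ y b b Q'  input=b b y $  — expand Q' ::= ε
step 10: stack=$ y b b  input=b b y $  — match b
Stack after step 10: $ y b (top = b).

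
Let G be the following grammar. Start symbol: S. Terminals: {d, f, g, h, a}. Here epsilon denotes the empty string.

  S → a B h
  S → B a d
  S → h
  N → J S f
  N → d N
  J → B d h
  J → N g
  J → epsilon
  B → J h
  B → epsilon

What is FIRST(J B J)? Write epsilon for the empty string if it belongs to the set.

FIRST(S) = {a, d, h}  (via B a d)
FIRST(N) = {a, d, h}  (via J S f)
FIRST(J) = {epsilon, a, d, h}  (via B d h, N g)
FIRST(B) = {epsilon, a, d, h}  (via J h)
FIRST(J B J): take FIRST of each symbol in turn, carrying on past any symbol whose FIRST contains epsilon; result {epsilon, a, d, h}.

{epsilon, a, d, h}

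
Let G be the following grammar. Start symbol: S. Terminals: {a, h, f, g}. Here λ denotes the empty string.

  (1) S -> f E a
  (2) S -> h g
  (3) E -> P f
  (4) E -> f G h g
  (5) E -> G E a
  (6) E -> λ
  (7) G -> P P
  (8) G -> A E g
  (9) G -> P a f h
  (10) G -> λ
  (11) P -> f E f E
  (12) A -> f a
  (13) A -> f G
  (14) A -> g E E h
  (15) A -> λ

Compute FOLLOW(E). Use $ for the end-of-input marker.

FIRST(S): from S->f E a we get {f}; from S->h g we get {h}. So FIRST(S) = {f, h}.
FIRST(P): from P->f E f E we get {f}. So FIRST(P) = {f}.
FIRST(A): from A->f a we get {f}; from A->f G we get {f}; from A->g E E h we get {g}; from A->λ we get {λ}. So FIRST(A) = {λ, f, g}.
FIRST(E): from E->P f we get {f}; from E->f G h g we get {f}; from E->G E a we get {a, f, g}; from E->λ we get {λ}. So FIRST(E) = {λ, a, f, g}.
FIRST(G): from G->P P we get {f}; from G->A E g we get {a, f, g}; from G->P a f h we get {f}; from G->λ we get {λ}. So FIRST(G) = {λ, a, f, g}.
FOLLOW(S) includes $ since S is the start symbol.
FOLLOW(S): S appears on no right-hand side. Thus FOLLOW(S) = {$}.
FOLLOW(A): in G->A E g, A is followed by E g with FIRST {a, f, g}. Thus FOLLOW(A) = {a, f, g}.
FOLLOW(G): in E->f G h g, G is followed by h g with FIRST {h}; in E->G E a, G is followed by E a with FIRST {a, f, g}; in A->f G, the suffix after G is empty, so FOLLOW(G) ⊇ FOLLOW(A) = {a, f, g}. Thus FOLLOW(G) = {a, f, g, h}.
FOLLOW(P): in E->P f, P is followed by f with FIRST {f}; in G->P P (occurrence 1), P is followed by P with FIRST {f}; in G->P P (occurrence 2), the suffix after P is empty, so FOLLOW(P) ⊇ FOLLOW(G) = {a, f, g, h}; in G->P a f h, P is followed by a f h with FIRST {a}. Thus FOLLOW(P) = {a, f, g, h}.
FOLLOW(E): in S->f E a, E is followed by a with FIRST {a}; in E->G E a, E is followed by a with FIRST {a}; in G->A E g, E is followed by g with FIRST {g}; in P->f E f E (occurrence 1), E is followed by f E with FIRST {f}; in P->f E f E (occurrence 2), the suffix after E is empty, so FOLLOW(E) ⊇ FOLLOW(P) = {a, f, g, h}; in A->g E E h (occurrence 1), E is followed by E h with FIRST {a, f, g, h}; in A->g E E h (occurrence 2), E is followed by h with FIRST {h}. Thus FOLLOW(E) = {a, f, g, h}.

{a, f, g, h}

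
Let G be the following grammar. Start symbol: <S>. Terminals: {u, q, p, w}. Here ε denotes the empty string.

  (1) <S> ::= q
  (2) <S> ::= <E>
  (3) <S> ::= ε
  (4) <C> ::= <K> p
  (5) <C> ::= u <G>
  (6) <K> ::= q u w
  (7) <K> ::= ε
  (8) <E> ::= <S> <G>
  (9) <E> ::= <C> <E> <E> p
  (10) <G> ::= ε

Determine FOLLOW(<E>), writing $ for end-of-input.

FIRST(<K>): from <K>::=q u w we get {q}; from <K>::=ε we get {ε}. So FIRST(<K>) = {ε, q}.
FIRST(<G>): from <G>::=ε we get {ε}. So FIRST(<G>) = {ε}.
FIRST(<C>): from <C>::=<K> p we get {p, q}; from <C>::=u <G> we get {u}. So FIRST(<C>) = {p, q, u}.
FIRST(<S>): from <S>::=q we get {q}; from <S>::=<E> we get {ε, p, q, u}; from <S>::=ε we get {ε}. So FIRST(<S>) = {ε, p, q, u}.
FIRST(<E>): from <E>::=<S> <G> we get {ε, p, q, u}; from <E>::=<C> <E> <E> p we get {p, q, u}. So FIRST(<E>) = {ε, p, q, u}.
FOLLOW(<S>) includes $ since <S> is the start symbol.
FOLLOW(<C>): in <E>::=<C> <E> <E> p, <C> is followed by <E> <E> p with FIRST {p, q, u}. Thus FOLLOW(<C>) = {p, q, u}.
FOLLOW(<K>): in <C>::=<K> p, <K> is followed by p with FIRST {p}. Thus FOLLOW(<K>) = {p}.
FOLLOW(<S>): in <E>::=<S> <G>, <S> is followed by <G> with FIRST {ε}; in <E>::=<S> <G>, the suffix after <S> is nullable, so FOLLOW(<S>) ⊇ FOLLOW(<E>) = {$, p, q, u}. Thus FOLLOW(<S>) = {$, p, q, u}.
FOLLOW(<E>): in <S>::=<E>, the suffix after <E> is empty, so FOLLOW(<E>) ⊇ FOLLOW(<S>) = {$, p, q, u}; in <E>::=<C> <E> <E> p (occurrence 1), <E> is followed by <E> p with FIRST {p, q, u}; in <E>::=<C> <E> <E> p (occurrence 2), <E> is followed by p with FIRST {p}. Thus FOLLOW(<E>) = {$, p, q, u}.
FOLLOW(<G>): in <C>::=u <G>, the suffix after <G> is empty, so FOLLOW(<G>) ⊇ FOLLOW(<C>) = {p, q, u}; in <E>::=<S> <G>, the suffix after <G> is empty, so FOLLOW(<G>) ⊇ FOLLOW(<E>) = {$, p, q, u}. Thus FOLLOW(<G>) = {$, p, q, u}.

{$, p, q, u}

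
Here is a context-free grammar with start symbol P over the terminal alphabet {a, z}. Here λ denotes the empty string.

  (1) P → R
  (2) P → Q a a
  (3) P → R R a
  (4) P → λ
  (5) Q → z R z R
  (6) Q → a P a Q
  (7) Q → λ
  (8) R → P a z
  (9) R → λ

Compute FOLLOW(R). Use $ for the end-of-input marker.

FIRST(Q) = {λ, a, z}
FIRST(P) = {λ, a, z}  (via R, Q a a, R R a)
FIRST(R) = {λ, a, z}  (via P a z)
FOLLOW(P) includes $ since P is the start symbol.
FOLLOW(P): in Q→a P a Q, P is followed by a Q with FIRST {a}; in R→P a z, P is followed by a z with FIRST {a}. Thus FOLLOW(P) = {$, a}.
FOLLOW(Q): in P→Q a a, Q is followed by a a with FIRST {a}; in Q→a P a Q, the suffix after Q is empty (adds nothing new). Thus FOLLOW(Q) = {a}.
FOLLOW(R): in P→R, the suffix after R is empty, so FOLLOW(R) ⊇ FOLLOW(P) = {$, a}; in P→R R a (occurrence 1), R is followed by R a with FIRST {a, z}; in P→R R a (occurrence 2), R is followed by a with FIRST {a}; in Q→z R z R (occurrence 1), R is followed by z R with FIRST {z}; in Q→z R z R (occurrence 2), the suffix after R is empty, so FOLLOW(R) ⊇ FOLLOW(Q) = {a}. Thus FOLLOW(R) = {$, a, z}.

{$, a, z}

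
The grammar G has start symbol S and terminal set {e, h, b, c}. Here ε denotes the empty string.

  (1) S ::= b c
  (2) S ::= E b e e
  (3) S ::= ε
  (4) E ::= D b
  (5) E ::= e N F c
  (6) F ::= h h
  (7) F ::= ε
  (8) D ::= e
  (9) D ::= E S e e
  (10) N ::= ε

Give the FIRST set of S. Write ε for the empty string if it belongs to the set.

{ε, b, e}

FIRST(F) = {ε, h}
FIRST(N) = {ε}
FIRST(S) = {ε, b, e}  (via E b e e)
FIRST(E) = {e}  (via D b)
FIRST(D) = {e}  (via E S e e)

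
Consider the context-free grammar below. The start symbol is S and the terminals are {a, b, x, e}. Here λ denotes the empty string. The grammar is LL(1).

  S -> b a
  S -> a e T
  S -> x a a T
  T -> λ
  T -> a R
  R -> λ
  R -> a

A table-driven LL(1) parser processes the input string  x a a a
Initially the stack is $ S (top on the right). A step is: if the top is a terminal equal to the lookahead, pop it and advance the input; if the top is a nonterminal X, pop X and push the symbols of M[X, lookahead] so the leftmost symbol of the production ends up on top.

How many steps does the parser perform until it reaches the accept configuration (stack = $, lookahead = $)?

     Stack      Input      Action
  1  $ S        x a a a $  expand S -> x a a T
  2  $ T a a x  x a a a $  match x
  3  $ T a a    a a a $    match a
  4  $ T a      a a $      match a
  5  $ T        a $        expand T -> a R
  6  $ R a      a $        match a
  7  $ R        $          expand R -> λ
Accept reached after 7 steps.

7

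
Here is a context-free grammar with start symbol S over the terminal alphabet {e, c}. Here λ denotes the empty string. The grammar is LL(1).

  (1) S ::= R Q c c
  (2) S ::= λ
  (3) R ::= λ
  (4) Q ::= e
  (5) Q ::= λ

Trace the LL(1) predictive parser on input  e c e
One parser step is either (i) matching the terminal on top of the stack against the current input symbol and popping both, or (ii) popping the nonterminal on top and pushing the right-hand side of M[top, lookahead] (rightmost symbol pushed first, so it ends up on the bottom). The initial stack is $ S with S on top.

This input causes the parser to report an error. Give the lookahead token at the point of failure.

     Stack      Input    Action
  1  $ S        e c e $  expand S ::= R Q c c
  2  $ c c Q R  e c e $  expand R ::= λ
  3  $ c c Q    e c e $  expand Q ::= e
  4  $ c c e    e c e $  match e
  5  $ c c      c e $    match c
  6  $ c        e $      error: top is terminal c but lookahead is e

e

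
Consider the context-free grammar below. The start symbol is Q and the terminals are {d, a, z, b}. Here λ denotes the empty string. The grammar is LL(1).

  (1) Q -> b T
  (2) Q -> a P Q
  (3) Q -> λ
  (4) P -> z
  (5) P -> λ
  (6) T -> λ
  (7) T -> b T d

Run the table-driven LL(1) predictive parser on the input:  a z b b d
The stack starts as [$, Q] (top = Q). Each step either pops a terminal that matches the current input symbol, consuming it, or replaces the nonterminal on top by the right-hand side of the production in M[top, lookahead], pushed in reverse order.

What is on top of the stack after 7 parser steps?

     Stack    Input        Action
  1  $ Q      a z b b d $  expand Q -> a P Q
  2  $ Q P a  a z b b d $  match a
  3  $ Q P    z b b d $    expand P -> z
  4  $ Q z    z b b d $    match z
  5  $ Q      b b d $      expand Q -> b T
  6  $ T b    b b d $      match b
  7  $ T      b d $        expand T -> b T d
Stack after step 7: $ d T b (top = b).

b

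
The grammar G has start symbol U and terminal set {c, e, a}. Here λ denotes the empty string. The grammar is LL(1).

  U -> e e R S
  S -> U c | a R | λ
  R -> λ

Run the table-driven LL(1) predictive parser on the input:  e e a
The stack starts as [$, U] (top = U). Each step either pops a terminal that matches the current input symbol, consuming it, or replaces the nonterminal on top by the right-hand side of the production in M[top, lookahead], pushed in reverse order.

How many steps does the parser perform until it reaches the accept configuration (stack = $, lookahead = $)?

7

     Stack      Input    Action
  1  $ U        e e a $  expand U -> e e R S
  2  $ S R e e  e e a $  match e
  3  $ S R e    e a $    match e
  4  $ S R      a $      expand R -> λ
  5  $ S        a $      expand S -> a R
  6  $ R a      a $      match a
  7  $ R        $        expand R -> λ
Accept reached after 7 steps.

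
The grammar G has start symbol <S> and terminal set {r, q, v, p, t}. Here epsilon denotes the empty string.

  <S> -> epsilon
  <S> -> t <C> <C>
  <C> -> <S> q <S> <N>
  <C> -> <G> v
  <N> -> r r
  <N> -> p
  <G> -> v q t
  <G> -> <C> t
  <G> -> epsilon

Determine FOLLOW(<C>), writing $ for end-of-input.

FIRST(<S>) = {epsilon, t}
FIRST(<N>) = {p, r}
FIRST(<C>) = {q, t, v}  (via <S> q <S> <N>, <G> v)
FIRST(<G>) = {epsilon, q, t, v}  (via <C> t)
FOLLOW(<S>) includes $ since <S> is the start symbol.
FOLLOW(<S>): in <C>-><S> q <S> <N> (occurrence 1), <S> is followed by q <S> <N> with FIRST {q}; in <C>-><S> q <S> <N> (occurrence 2), <S> is followed by <N> with FIRST {p, r}. Thus FOLLOW(<S>) = {$, p, q, r}.
FOLLOW(<C>): in <S>->t <C> <C> (occurrence 1), <C> is followed by <C> with FIRST {q, t, v}; in <S>->t <C> <C> (occurrence 2), the suffix after <C> is empty, so FOLLOW(<C>) ⊇ FOLLOW(<S>) = {$, p, q, r}; in <G>-><C> t, <C> is followed by t with FIRST {t}. Thus FOLLOW(<C>) = {$, p, q, r, t, v}.
FOLLOW(<N>): in <C>-><S> q <S> <N>, the suffix after <N> is empty, so FOLLOW(<N>) ⊇ FOLLOW(<C>) = {$, p, q, r, t, v}. Thus FOLLOW(<N>) = {$, p, q, r, t, v}.
FOLLOW(<G>): in <C>-><G> v, <G> is followed by v with FIRST {v}. Thus FOLLOW(<G>) = {v}.

{$, p, q, r, t, v}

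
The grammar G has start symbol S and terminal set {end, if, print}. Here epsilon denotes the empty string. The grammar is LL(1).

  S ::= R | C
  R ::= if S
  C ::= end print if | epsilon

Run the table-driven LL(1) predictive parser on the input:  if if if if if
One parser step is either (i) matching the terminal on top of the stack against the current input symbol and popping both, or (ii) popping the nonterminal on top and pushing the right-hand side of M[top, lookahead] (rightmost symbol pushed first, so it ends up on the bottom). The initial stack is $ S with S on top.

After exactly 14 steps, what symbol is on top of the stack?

step 1: stack=$ S  input=if if if if if $  — expand S ::= R
step 2: stack=$ R  input=if if if if if $  — expand R ::= if S
step 3: stack=$ S if  input=if if if if if $  — match if
step 4: stack=$ S  input=if if if if $  — expand S ::= R
step 5: stack=$ R  input=if if if if $  — expand R ::= if S
step 6: stack=$ S if  input=if if if if $  — match if
step 7: stack=$ S  input=if if if $  — expand S ::= R
step 8: stack=$ R  input=if if if $  — expand R ::= if S
step 9: stack=$ S if  input=if if if $  — match if
step 10: stack=$ S  input=if if $  — expand S ::= R
step 11: stack=$ R  input=if if $  — expand R ::= if S
step 12: stack=$ S if  input=if if $  — match if
step 13: stack=$ S  input=if $  — expand S ::= R
step 14: stack=$ R  input=if $  — expand R ::= if S
Stack after step 14: $ S if (top = if).

if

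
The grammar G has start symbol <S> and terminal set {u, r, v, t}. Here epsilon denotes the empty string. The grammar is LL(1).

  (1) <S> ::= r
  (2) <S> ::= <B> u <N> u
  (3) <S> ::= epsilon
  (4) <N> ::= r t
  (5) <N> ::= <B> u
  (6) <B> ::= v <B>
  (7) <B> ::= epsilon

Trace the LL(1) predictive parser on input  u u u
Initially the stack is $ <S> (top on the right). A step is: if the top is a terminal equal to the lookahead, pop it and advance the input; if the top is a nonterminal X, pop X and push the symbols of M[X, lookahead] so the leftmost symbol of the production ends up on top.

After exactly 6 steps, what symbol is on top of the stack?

     Stack          Input    Action
  1  $ <S>          u u u $  expand <S> ::= <B> u <N> u
  2  $ u <N> u <B>  u u u $  expand <B> ::= epsilon
  3  $ u <N> u      u u u $  match u
  4  $ u <N>        u u $    expand <N> ::= <B> u
  5  $ u u <B>      u u $    expand <B> ::= epsilon
  6  $ u u          u u $    match u
Stack after step 6: $ u (top = u).

u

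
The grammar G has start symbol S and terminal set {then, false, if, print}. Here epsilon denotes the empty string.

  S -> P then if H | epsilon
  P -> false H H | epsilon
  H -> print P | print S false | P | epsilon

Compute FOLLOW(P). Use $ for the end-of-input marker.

{$, false, print, then}

FIRST(P) = {epsilon, false}
FIRST(S) = {epsilon, false, then}  (via P then if H)
FIRST(H) = {epsilon, false, print}  (via P)
FOLLOW(S) includes $ since S is the start symbol.
FOLLOW(S): in H->print S false, S is followed by false with FIRST {false}. Thus FOLLOW(S) = {$, false}.
FOLLOW(P): in S->P then if H, P is followed by then if H with FIRST {then}; in H->print P, the suffix after P is empty, so FOLLOW(P) ⊇ FOLLOW(H) = {$, false, print, then}; in H->P, the suffix after P is empty, so FOLLOW(P) ⊇ FOLLOW(H) = {$, false, print, then}. Thus FOLLOW(P) = {$, false, print, then}.
FOLLOW(H): in S->P then if H, the suffix after H is empty, so FOLLOW(H) ⊇ FOLLOW(S) = {$, false}; in P->false H H (occurrence 1), H is followed by H with FIRST {epsilon, false, print}; in P->false H H (occurrence 1), the suffix after H is nullable, so FOLLOW(H) ⊇ FOLLOW(P) = {$, false, print, then}; in P->false H H (occurrence 2), the suffix after H is empty, so FOLLOW(H) ⊇ FOLLOW(P) = {$, false, print, then}. Thus FOLLOW(H) = {$, false, print, then}.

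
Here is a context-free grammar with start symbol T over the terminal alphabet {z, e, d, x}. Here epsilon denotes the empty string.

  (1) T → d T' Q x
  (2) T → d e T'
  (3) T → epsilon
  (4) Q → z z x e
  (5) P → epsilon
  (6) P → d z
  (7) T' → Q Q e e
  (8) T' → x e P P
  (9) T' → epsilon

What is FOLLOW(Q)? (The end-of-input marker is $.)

{e, x, z}

FIRST(T): from T→d T' Q x we get {d}; from T→d e T' we get {d}; from T→epsilon we get {epsilon}. So FIRST(T) = {epsilon, d}.
FIRST(Q): from Q→z z x e we get {z}. So FIRST(Q) = {z}.
FIRST(P): from P→epsilon we get {epsilon}; from P→d z we get {d}. So FIRST(P) = {epsilon, d}.
FIRST(T'): from T'→Q Q e e we get {z}; from T'→x e P P we get {x}; from T'→epsilon we get {epsilon}. So FIRST(T') = {epsilon, x, z}.
FOLLOW(T) includes $ since T is the start symbol.
FOLLOW(T): T appears on no right-hand side. Thus FOLLOW(T) = {$}.
FOLLOW(Q): in T→d T' Q x, Q is followed by x with FIRST {x}; in T'→Q Q e e (occurrence 1), Q is followed by Q e e with FIRST {z}; in T'→Q Q e e (occurrence 2), Q is followed by e e with FIRST {e}. Thus FOLLOW(Q) = {e, x, z}.
FOLLOW(T'): in T→d T' Q x, T' is followed by Q x with FIRST {z}; in T→d e T', the suffix after T' is empty, so FOLLOW(T') ⊇ FOLLOW(T) = {$}. Thus FOLLOW(T') = {$, z}.
FOLLOW(P): in T'→x e P P (occurrence 1), P is followed by P with FIRST {epsilon, d}; in T'→x e P P (occurrence 1), the suffix after P is nullable, so FOLLOW(P) ⊇ FOLLOW(T') = {$, z}; in T'→x e P P (occurrence 2), the suffix after P is empty, so FOLLOW(P) ⊇ FOLLOW(T') = {$, z}. Thus FOLLOW(P) = {$, d, z}.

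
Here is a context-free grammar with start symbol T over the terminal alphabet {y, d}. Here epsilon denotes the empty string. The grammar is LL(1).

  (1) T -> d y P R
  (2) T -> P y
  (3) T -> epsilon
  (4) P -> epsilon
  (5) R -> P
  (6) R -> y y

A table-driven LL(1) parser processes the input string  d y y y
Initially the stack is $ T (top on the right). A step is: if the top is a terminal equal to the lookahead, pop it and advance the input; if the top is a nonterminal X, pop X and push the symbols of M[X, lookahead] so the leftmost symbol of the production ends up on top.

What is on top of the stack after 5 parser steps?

step 1: stack=$ T  input=d y y y $  — expand T -> d y P R
step 2: stack=$ R P y d  input=d y y y $  — match d
step 3: stack=$ R P y  input=y y y $  — match y
step 4: stack=$ R P  input=y y $  — expand P -> epsilon
step 5: stack=$ R  input=y y $  — expand R -> y y
Stack after step 5: $ y y (top = y).

y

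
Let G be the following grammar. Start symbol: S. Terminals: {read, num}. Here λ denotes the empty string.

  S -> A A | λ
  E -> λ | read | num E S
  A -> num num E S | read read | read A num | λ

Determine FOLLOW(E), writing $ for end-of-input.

{$, num, read}

FIRST(E) = {λ, num, read}
FIRST(A) = {λ, num, read}
FIRST(S) = {λ, num, read}  (via A A)
FOLLOW(S) includes $ since S is the start symbol.
FOLLOW(S): in E->num E S, the suffix after S is empty, so FOLLOW(S) ⊇ FOLLOW(E) = {$, num, read}; in A->num num E S, the suffix after S is empty, so FOLLOW(S) ⊇ FOLLOW(A) = {$, num, read}. Thus FOLLOW(S) = {$, num, read}.
FOLLOW(A): in S->A A (occurrence 1), A is followed by A with FIRST {λ, num, read}; in S->A A (occurrence 1), the suffix after A is nullable, so FOLLOW(A) ⊇ FOLLOW(S) = {$, num, read}; in S->A A (occurrence 2), the suffix after A is empty, so FOLLOW(A) ⊇ FOLLOW(S) = {$, num, read}; in A->read A num, A is followed by num with FIRST {num}. Thus FOLLOW(A) = {$, num, read}.
FOLLOW(E): in E->num E S, E is followed by S with FIRST {λ, num, read}; in E->num E S, the suffix after E is nullable (adds nothing new); in A->num num E S, E is followed by S with FIRST {λ, num, read}; in A->num num E S, the suffix after E is nullable, so FOLLOW(E) ⊇ FOLLOW(A) = {$, num, read}. Thus FOLLOW(E) = {$, num, read}.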